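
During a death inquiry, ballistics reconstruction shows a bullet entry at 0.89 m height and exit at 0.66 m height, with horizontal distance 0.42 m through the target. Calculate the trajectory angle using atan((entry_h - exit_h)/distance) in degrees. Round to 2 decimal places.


Bullet trajectory angle:
Height difference = 0.89 - 0.66 = 0.23 m
angle = atan(0.23 / 0.42)
angle = atan(0.547619)
angle = 28.71 degrees

28.71


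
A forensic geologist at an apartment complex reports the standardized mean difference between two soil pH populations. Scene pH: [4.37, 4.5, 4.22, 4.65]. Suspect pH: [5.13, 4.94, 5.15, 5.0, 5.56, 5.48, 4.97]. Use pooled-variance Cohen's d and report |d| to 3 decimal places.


Pooled-variance Cohen's d for soil pH comparison:
Scene mean = 17.74 / 4 = 4.435
Suspect mean = 36.23 / 7 = 5.175714
Scene sample variance s_s^2 = 0.033633
Suspect sample variance s_c^2 = 0.061962
Pooled variance = ((n_s-1)*s_s^2 + (n_c-1)*s_c^2) / (n_s + n_c - 2) = 0.052519
Pooled SD = sqrt(0.052519) = 0.22917
Mean difference = -0.740714
|d| = |-0.740714| / 0.22917 = 3.232

3.232


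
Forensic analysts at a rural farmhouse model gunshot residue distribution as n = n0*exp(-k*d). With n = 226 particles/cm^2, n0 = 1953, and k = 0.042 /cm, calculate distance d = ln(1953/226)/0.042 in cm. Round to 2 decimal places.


GSR distance calculation:
n0/n = 1953 / 226 = 8.641593
ln(n0/n) = 2.156587
d = 2.156587 / 0.042 = 51.35 cm

51.35


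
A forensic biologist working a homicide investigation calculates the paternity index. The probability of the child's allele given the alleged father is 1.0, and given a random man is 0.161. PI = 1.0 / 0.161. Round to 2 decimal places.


Paternity Index calculation:
PI = P(allele|father) / P(allele|random)
PI = 1.0 / 0.161
PI = 6.21

6.21


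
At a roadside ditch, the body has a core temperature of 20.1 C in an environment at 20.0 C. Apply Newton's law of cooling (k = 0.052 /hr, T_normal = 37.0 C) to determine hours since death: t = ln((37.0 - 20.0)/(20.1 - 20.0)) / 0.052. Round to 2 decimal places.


Using Newton's law of cooling:
t = ln((T_normal - T_ambient) / (T_body - T_ambient)) / k
T_normal - T_ambient = 17.0
T_body - T_ambient = 0.1
Ratio = 170
ln(ratio) = 5.135798
t = 5.135798 / 0.052 = 98.77 hours

98.77


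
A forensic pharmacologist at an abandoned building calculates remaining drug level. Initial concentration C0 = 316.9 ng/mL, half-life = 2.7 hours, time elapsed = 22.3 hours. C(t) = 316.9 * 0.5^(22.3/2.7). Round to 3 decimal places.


Drug concentration decay:
Number of half-lives = t / t_half = 22.3 / 2.7 = 8.259259
Decay factor = 0.5^8.259259 = 0.00326374
C(t) = 316.9 * 0.00326374 = 1.034 ng/mL

1.034


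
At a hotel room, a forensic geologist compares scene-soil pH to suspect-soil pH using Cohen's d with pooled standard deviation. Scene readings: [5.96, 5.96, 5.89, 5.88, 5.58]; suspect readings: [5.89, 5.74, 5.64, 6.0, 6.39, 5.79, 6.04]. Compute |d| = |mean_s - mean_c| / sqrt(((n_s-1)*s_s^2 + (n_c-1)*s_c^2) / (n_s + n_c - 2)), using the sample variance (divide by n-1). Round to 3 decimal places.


Pooled-variance Cohen's d for soil pH comparison:
Scene mean = 29.27 / 5 = 5.854
Suspect mean = 41.49 / 7 = 5.927143
Scene sample variance s_s^2 = 0.02488
Suspect sample variance s_c^2 = 0.061657
Pooled variance = ((n_s-1)*s_s^2 + (n_c-1)*s_c^2) / (n_s + n_c - 2) = 0.046946
Pooled SD = sqrt(0.046946) = 0.21667
Mean difference = -0.073143
|d| = |-0.073143| / 0.21667 = 0.338

0.338


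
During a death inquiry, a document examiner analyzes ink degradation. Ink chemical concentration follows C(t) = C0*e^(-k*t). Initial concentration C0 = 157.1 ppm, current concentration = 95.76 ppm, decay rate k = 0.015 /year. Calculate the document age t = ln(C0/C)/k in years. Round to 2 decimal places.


Document age estimation:
C0/C = 157.1 / 95.76 = 1.64056
ln(C0/C) = 0.495038
t = 0.495038 / 0.015 = 33.00 years

33.00


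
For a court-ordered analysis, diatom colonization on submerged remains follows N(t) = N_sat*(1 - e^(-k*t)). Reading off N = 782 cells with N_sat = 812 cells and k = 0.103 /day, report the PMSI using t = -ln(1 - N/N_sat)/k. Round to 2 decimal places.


PMSI from diatom colonization curve:
N / N_sat = 782 / 812 = 0.963054
1 - N/N_sat = 0.036946
ln(1 - N/N_sat) = -3.298298
t = -ln(1 - N/N_sat) / k = -(-3.298298) / 0.103 = 32.02 days

32.02


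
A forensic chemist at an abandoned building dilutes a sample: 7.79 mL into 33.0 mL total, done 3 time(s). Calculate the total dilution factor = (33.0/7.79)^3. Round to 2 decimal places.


Dilution factor calculation:
Single dilution = V_total / V_sample = 33.0 / 7.79 ≈ 4.2362
Number of dilutions = 3
Total DF = (33.0 / 7.79)^3 (full precision, rounded at the end) = 76.02

76.02


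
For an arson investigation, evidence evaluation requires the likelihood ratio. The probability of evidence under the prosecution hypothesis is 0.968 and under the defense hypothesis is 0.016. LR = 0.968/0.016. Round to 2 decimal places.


Likelihood ratio calculation:
LR = P(E|Hp) / P(E|Hd)
LR = 0.968 / 0.016
LR = 60.50

60.50


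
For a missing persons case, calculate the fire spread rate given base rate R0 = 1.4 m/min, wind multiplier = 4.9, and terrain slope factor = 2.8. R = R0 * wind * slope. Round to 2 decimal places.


Fire spread rate calculation:
R = R0 * wind_factor * slope_factor
= 1.4 * 4.9 * 2.8
= 6.86 * 2.8
= 19.21 m/min

19.21


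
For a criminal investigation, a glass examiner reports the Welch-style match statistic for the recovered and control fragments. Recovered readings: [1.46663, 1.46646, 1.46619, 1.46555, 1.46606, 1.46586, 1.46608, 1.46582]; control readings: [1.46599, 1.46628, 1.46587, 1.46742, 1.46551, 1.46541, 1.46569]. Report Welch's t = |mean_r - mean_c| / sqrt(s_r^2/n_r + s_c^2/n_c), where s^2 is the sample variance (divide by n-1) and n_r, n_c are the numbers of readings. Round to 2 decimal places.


Welch's t-criterion for glass RI comparison:
Recovered mean = sum / n_r = 11.72865 / 8 = 1.4660813
Control mean = sum / n_c = 10.26217 / 7 = 1.4660243
Recovered sample variance s_r^2 = 1.22327e-07
Control sample variance s_c^2 = 4.65329e-07
Welch SE (unpooled) = sqrt(s_r^2/n_r + s_c^2/n_c) = sqrt(1.52908e-08 + 6.64755e-08) = sqrt(8.17663e-08) = 0.000285948
|mean_r - mean_c| = 5.69643e-05
t = 5.69643e-05 / 0.000285948 = 0.20

0.20


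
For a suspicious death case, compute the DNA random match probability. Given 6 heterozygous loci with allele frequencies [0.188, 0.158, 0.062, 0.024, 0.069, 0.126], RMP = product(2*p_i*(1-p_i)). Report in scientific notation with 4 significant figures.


Computing RMP for 6 loci:
Locus 1: 2 * 0.188 * 0.812 = 0.305312
Locus 2: 2 * 0.158 * 0.842 = 0.266072
Locus 3: 2 * 0.062 * 0.938 = 0.116312
Locus 4: 2 * 0.024 * 0.976 = 0.046848
Locus 5: 2 * 0.069 * 0.931 = 0.128478
Locus 6: 2 * 0.126 * 0.874 = 0.220248
RMP = 1.253e-05

1.253e-05


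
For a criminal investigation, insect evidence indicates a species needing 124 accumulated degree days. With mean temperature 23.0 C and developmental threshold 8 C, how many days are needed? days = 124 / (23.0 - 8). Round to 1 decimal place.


Insect development time:
Effective temperature = avg_temp - T_base = 23.0 - 8 = 15.0 C
Days = ADD / effective_temp = 124 / 15.0 = 8.3 days

8.3


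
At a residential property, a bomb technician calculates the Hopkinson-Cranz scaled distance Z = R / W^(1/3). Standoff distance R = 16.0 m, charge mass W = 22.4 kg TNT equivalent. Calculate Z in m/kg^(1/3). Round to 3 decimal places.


Scaled distance calculation:
W^(1/3) = 22.4^(1/3) = 2.818919
Z = R / W^(1/3) = 16.0 / 2.818919
Z = 5.676 m/kg^(1/3)

5.676


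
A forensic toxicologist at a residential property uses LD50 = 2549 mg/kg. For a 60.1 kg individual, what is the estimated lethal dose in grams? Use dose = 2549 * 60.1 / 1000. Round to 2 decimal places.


Lethal dose calculation:
Lethal dose = LD50 * body_weight / 1000
= 2549 * 60.1 / 1000
= 153194.9 / 1000
= 153.19 g

153.19


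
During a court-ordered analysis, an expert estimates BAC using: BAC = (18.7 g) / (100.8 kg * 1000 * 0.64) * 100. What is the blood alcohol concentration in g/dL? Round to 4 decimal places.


Applying the Widmark formula:
BAC = (dose_g / (body_wt * 1000 * r)) * 100
Denominator = 100.8 * 1000 * 0.64 = 64512
BAC = (18.7 / 64512) * 100
BAC = 0.0290 g/dL

0.0290


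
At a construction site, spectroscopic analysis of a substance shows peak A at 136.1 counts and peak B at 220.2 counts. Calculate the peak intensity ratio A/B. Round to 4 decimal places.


Spectral peak ratio:
Peak A = 136.1 counts
Peak B = 220.2 counts
Ratio = 136.1 / 220.2 = 0.6181

0.6181


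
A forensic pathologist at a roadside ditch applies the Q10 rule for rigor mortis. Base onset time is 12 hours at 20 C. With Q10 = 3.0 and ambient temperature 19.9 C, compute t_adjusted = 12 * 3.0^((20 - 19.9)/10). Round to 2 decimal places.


Rigor mortis time adjustment:
Exponent = (T_ref - T_actual) / 10 = (20 - 19.9) / 10 = 0.01
Q10 factor = 3.0^0.01 = 1.01105
t_adjusted = 12 * 1.01105 = 12.13 hours

12.13


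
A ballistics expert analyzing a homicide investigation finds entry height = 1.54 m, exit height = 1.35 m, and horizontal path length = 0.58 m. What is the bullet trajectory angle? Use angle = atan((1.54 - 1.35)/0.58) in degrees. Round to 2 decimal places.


Bullet trajectory angle:
Height difference = 1.54 - 1.35 = 0.19 m
angle = atan(0.19 / 0.58)
angle = atan(0.327586)
angle = 18.14 degrees

18.14


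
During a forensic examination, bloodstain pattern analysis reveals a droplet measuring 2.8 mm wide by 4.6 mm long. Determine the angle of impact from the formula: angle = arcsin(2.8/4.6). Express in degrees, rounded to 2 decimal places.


Blood spatter impact angle calculation:
width / length = 2.8 / 4.6 = 0.608696
angle = arcsin(0.608696)
angle = 37.50 degrees

37.50


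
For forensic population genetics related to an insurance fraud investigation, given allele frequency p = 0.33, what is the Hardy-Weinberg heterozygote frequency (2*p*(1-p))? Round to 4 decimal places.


Hardy-Weinberg heterozygote frequency:
q = 1 - p = 1 - 0.33 = 0.67
2pq = 2 * 0.33 * 0.67 = 0.4422

0.4422


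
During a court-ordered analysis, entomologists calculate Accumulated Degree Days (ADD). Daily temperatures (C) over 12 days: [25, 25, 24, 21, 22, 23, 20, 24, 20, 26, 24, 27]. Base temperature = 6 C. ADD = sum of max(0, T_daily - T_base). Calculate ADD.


Computing ADD day by day:
Day 1: max(0, 25 - 6) = 19
Day 2: max(0, 25 - 6) = 19
Day 3: max(0, 24 - 6) = 18
Day 4: max(0, 21 - 6) = 15
Day 5: max(0, 22 - 6) = 16
Day 6: max(0, 23 - 6) = 17
Day 7: max(0, 20 - 6) = 14
Day 8: max(0, 24 - 6) = 18
Day 9: max(0, 20 - 6) = 14
Day 10: max(0, 26 - 6) = 20
Day 11: max(0, 24 - 6) = 18
Day 12: max(0, 27 - 6) = 21
Total ADD = 209

209


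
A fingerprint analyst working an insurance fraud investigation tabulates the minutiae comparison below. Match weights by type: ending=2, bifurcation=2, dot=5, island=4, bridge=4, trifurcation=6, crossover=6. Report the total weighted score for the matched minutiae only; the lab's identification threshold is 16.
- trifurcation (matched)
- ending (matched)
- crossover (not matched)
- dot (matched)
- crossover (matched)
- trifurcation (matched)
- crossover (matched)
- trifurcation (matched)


Weighted minutiae match score:
  trifurcation: matched, +6 (running total 6)
  ending: matched, +2 (running total 8)
  crossover: not matched, +0
  dot: matched, +5 (running total 13)
  crossover: matched, +6 (running total 19)
  trifurcation: matched, +6 (running total 25)
  crossover: matched, +6 (running total 31)
  trifurcation: matched, +6 (running total 37)
Total score = 37
Threshold = 16; verdict = identification

37


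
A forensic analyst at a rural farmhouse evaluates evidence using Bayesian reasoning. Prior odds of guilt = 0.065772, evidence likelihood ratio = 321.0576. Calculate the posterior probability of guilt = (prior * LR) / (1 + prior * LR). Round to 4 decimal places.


Bayesian evidence evaluation:
Posterior odds = prior_odds * LR = 0.065772 * 321.0576 = 21.1166
Posterior probability = posterior_odds / (1 + posterior_odds)
= 21.1166 / (1 + 21.1166)
= 21.1166 / 22.1166
= 0.9548

0.9548


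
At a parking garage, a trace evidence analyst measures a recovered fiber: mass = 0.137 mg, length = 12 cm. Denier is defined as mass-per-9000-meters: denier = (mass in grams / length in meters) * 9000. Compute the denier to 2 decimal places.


Denier calculation:
Mass in grams = 0.137 mg / 1000 = 0.000137 g
Length in meters = 12 cm / 100 = 0.12 m
Linear density = mass / length = 0.000137 / 0.12 = 0.00114167 g/m
Denier = (g/m) * 9000 = 0.00114167 * 9000 = 10.28

10.28


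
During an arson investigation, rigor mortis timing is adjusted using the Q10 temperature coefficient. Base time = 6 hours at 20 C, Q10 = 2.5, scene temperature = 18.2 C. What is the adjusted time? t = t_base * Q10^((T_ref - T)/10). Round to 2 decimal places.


Rigor mortis time adjustment:
Exponent = (T_ref - T_actual) / 10 = (20 - 18.2) / 10 = 0.18
Q10 factor = 2.5^0.18 = 1.17931
t_adjusted = 6 * 1.17931 = 7.08 hours

7.08


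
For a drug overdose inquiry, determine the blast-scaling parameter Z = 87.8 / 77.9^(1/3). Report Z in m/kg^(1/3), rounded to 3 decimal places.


Scaled distance calculation:
W^(1/3) = 77.9^(1/3) = 4.270832
Z = R / W^(1/3) = 87.8 / 4.270832
Z = 20.558 m/kg^(1/3)

20.558


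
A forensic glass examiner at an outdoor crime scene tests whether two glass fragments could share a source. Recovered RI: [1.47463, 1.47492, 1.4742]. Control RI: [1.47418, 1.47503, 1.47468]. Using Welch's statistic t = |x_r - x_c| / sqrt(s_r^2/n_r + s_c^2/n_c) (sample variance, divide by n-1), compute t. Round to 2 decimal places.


Welch's t-criterion for glass RI comparison:
Recovered mean = sum / n_r = 4.42375 / 3 = 1.4745833
Control mean = sum / n_c = 4.42389 / 3 = 1.47463
Recovered sample variance s_r^2 = 1.31233e-07
Control sample variance s_c^2 = 1.825e-07
Welch SE (unpooled) = sqrt(s_r^2/n_r + s_c^2/n_c) = sqrt(4.37444e-08 + 6.08333e-08) = sqrt(1.04578e-07) = 0.000323385
|mean_r - mean_c| = 4.66667e-05
t = 4.66667e-05 / 0.000323385 = 0.14

0.14


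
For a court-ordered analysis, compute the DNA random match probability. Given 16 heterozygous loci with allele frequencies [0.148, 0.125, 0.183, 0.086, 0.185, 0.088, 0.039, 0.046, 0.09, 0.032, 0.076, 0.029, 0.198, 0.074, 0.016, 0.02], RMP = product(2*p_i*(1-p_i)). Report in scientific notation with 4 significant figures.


Computing RMP for 16 loci:
Locus 1: 2 * 0.148 * 0.852 = 0.252192
Locus 2: 2 * 0.125 * 0.875 = 0.21875
Locus 3: 2 * 0.183 * 0.817 = 0.299022
Locus 4: 2 * 0.086 * 0.914 = 0.157208
Locus 5: 2 * 0.185 * 0.815 = 0.30155
Locus 6: 2 * 0.088 * 0.912 = 0.160512
Locus 7: 2 * 0.039 * 0.961 = 0.074958
Locus 8: 2 * 0.046 * 0.954 = 0.087768
Locus 9: 2 * 0.09 * 0.91 = 0.1638
Locus 10: 2 * 0.032 * 0.968 = 0.061952
Locus 11: 2 * 0.076 * 0.924 = 0.140448
Locus 12: 2 * 0.029 * 0.971 = 0.056318
Locus 13: 2 * 0.198 * 0.802 = 0.317592
Locus 14: 2 * 0.074 * 0.926 = 0.137048
Locus 15: 2 * 0.016 * 0.984 = 0.031488
Locus 16: 2 * 0.02 * 0.98 = 0.0392
RMP = 3.561e-15

3.561e-15


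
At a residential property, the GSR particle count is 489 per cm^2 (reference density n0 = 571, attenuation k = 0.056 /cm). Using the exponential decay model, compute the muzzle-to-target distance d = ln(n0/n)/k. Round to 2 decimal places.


GSR distance calculation:
n0/n = 571 / 489 = 1.167689
ln(n0/n) = 0.155027
d = 0.155027 / 0.056 = 2.77 cm

2.77


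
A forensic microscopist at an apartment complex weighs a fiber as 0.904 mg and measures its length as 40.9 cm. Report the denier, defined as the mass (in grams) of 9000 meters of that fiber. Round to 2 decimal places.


Denier calculation:
Mass in grams = 0.904 mg / 1000 = 0.000904 g
Length in meters = 40.9 cm / 100 = 0.409 m
Linear density = mass / length = 0.000904 / 0.409 = 0.00221027 g/m
Denier = (g/m) * 9000 = 0.00221027 * 9000 = 19.89

19.89


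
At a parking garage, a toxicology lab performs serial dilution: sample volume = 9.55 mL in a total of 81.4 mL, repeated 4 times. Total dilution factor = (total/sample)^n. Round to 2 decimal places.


Dilution factor calculation:
Single dilution = V_total / V_sample = 81.4 / 9.55 ≈ 8.52356
Number of dilutions = 4
Total DF = (81.4 / 9.55)^4 (full precision, rounded at the end) = 5278.18

5278.18


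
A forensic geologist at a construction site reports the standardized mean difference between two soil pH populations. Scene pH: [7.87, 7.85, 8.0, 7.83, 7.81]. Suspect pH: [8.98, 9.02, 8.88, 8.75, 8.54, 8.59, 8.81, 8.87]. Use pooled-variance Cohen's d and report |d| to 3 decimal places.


Pooled-variance Cohen's d for soil pH comparison:
Scene mean = 39.36 / 5 = 7.872
Suspect mean = 70.44 / 8 = 8.805
Scene sample variance s_s^2 = 0.00562
Suspect sample variance s_c^2 = 0.029457
Pooled variance = ((n_s-1)*s_s^2 + (n_c-1)*s_c^2) / (n_s + n_c - 2) = 0.020789
Pooled SD = sqrt(0.020789) = 0.144184
Mean difference = -0.933
|d| = |-0.933| / 0.144184 = 6.471

6.471


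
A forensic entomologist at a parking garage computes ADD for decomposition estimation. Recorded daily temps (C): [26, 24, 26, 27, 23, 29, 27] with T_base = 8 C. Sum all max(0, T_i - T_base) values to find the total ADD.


Computing ADD day by day:
Day 1: max(0, 26 - 8) = 18
Day 2: max(0, 24 - 8) = 16
Day 3: max(0, 26 - 8) = 18
Day 4: max(0, 27 - 8) = 19
Day 5: max(0, 23 - 8) = 15
Day 6: max(0, 29 - 8) = 21
Day 7: max(0, 27 - 8) = 19
Total ADD = 126

126


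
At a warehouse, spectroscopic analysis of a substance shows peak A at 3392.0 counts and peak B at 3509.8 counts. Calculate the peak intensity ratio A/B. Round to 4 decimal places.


Spectral peak ratio:
Peak A = 3392.0 counts
Peak B = 3509.8 counts
Ratio = 3392.0 / 3509.8 = 0.9664

0.9664


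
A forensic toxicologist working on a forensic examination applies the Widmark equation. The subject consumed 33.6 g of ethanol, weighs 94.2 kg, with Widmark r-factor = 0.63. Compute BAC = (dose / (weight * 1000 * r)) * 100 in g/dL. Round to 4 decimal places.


Applying the Widmark formula:
BAC = (dose_g / (body_wt * 1000 * r)) * 100
Denominator = 94.2 * 1000 * 0.63 = 59346
BAC = (33.6 / 59346) * 100
BAC = 0.0566 g/dL

0.0566


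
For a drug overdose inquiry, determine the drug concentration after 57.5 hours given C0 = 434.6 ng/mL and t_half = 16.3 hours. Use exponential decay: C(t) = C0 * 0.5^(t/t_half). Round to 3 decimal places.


Drug concentration decay:
Number of half-lives = t / t_half = 57.5 / 16.3 = 3.527607
Decay factor = 0.5^3.527607 = 0.08671305
C(t) = 434.6 * 0.08671305 = 37.685 ng/mL

37.685


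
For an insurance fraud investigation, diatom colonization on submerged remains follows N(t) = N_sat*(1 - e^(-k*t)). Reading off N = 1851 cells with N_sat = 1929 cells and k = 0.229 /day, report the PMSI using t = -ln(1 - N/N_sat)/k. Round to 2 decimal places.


PMSI from diatom colonization curve:
N / N_sat = 1851 / 1929 = 0.959565
1 - N/N_sat = 0.040435
ln(1 - N/N_sat) = -3.20806
t = -ln(1 - N/N_sat) / k = -(-3.20806) / 0.229 = 14.01 days

14.01


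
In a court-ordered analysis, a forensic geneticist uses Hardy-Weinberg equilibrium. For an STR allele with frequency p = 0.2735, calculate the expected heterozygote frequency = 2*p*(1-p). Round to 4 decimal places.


Hardy-Weinberg heterozygote frequency:
q = 1 - p = 1 - 0.2735 = 0.7265
2pq = 2 * 0.2735 * 0.7265 = 0.3974

0.3974


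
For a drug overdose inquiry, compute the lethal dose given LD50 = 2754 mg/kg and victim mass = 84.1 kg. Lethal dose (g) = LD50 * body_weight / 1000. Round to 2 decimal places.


Lethal dose calculation:
Lethal dose = LD50 * body_weight / 1000
= 2754 * 84.1 / 1000
= 231611.4 / 1000
= 231.61 g

231.61


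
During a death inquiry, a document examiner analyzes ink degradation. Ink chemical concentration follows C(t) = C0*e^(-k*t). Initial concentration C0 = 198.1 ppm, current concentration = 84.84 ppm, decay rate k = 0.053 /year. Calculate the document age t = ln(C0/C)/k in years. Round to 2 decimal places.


Document age estimation:
C0/C = 198.1 / 84.84 = 2.334983
ln(C0/C) = 0.848005
t = 0.848005 / 0.053 = 16.00 years

16.00


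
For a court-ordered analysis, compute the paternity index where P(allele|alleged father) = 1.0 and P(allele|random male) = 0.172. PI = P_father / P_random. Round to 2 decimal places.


Paternity Index calculation:
PI = P(allele|father) / P(allele|random)
PI = 1.0 / 0.172
PI = 5.81

5.81


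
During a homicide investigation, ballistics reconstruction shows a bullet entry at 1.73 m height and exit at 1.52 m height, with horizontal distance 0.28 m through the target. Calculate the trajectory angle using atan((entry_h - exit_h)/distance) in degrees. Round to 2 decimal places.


Bullet trajectory angle:
Height difference = 1.73 - 1.52 = 0.21 m
angle = atan(0.21 / 0.28)
angle = atan(0.75)
angle = 36.87 degrees

36.87


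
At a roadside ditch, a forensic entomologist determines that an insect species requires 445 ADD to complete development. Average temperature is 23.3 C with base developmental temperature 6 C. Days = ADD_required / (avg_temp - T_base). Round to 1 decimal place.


Insect development time:
Effective temperature = avg_temp - T_base = 23.3 - 6 = 17.3 C
Days = ADD / effective_temp = 445 / 17.3 = 25.7 days

25.7


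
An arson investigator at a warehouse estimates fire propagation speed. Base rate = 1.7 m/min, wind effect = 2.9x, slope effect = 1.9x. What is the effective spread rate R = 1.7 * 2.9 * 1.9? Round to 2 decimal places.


Fire spread rate calculation:
R = R0 * wind_factor * slope_factor
= 1.7 * 2.9 * 1.9
= 4.93 * 1.9
= 9.37 m/min

9.37


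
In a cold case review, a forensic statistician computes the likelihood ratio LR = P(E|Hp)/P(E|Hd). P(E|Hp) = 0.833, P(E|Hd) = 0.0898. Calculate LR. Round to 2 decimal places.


Likelihood ratio calculation:
LR = P(E|Hp) / P(E|Hd)
LR = 0.833 / 0.0898
LR = 9.28

9.28


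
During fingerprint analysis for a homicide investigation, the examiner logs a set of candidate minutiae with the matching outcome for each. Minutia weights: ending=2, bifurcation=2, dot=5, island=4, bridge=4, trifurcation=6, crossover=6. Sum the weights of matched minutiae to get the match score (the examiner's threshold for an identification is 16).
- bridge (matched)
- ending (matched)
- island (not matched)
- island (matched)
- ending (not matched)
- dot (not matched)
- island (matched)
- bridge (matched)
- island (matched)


Weighted minutiae match score:
  bridge: matched, +4 (running total 4)
  ending: matched, +2 (running total 6)
  island: not matched, +0
  island: matched, +4 (running total 10)
  ending: not matched, +0
  dot: not matched, +0
  island: matched, +4 (running total 14)
  bridge: matched, +4 (running total 18)
  island: matched, +4 (running total 22)
Total score = 22
Threshold = 16; verdict = identification

22


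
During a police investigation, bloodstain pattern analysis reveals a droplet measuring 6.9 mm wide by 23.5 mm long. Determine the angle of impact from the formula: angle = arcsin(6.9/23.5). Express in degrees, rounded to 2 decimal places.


Blood spatter impact angle calculation:
width / length = 6.9 / 23.5 = 0.293617
angle = arcsin(0.293617)
angle = 17.07 degrees

17.07


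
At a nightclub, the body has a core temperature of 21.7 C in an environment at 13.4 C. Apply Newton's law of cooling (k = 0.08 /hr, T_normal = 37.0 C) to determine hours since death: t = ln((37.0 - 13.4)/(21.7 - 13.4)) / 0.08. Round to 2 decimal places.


Using Newton's law of cooling:
t = ln((T_normal - T_ambient) / (T_body - T_ambient)) / k
T_normal - T_ambient = 23.6
T_body - T_ambient = 8.3
Ratio = 2.843373
ln(ratio) = 1.044991
t = 1.044991 / 0.08 = 13.06 hours

13.06


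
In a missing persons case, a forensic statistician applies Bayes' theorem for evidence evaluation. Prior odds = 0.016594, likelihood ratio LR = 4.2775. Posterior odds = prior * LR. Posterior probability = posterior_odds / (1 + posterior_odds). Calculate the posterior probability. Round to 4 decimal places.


Bayesian evidence evaluation:
Posterior odds = prior_odds * LR = 0.016594 * 4.2775 = 0.07098084
Posterior probability = posterior_odds / (1 + posterior_odds)
= 0.07098084 / (1 + 0.07098084)
= 0.07098084 / 1.07098084
= 0.0663

0.0663


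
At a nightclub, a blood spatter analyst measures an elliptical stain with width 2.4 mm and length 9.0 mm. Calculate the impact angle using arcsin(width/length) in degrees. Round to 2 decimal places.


Blood spatter impact angle calculation:
width / length = 2.4 / 9.0 = 0.266667
angle = arcsin(0.266667)
angle = 15.47 degrees

15.47


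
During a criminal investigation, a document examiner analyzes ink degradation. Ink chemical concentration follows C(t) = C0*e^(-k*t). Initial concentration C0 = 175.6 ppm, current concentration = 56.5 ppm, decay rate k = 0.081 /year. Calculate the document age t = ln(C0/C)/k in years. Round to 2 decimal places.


Document age estimation:
C0/C = 175.6 / 56.5 = 3.107965
ln(C0/C) = 1.133968
t = 1.133968 / 0.081 = 14.00 years

14.00


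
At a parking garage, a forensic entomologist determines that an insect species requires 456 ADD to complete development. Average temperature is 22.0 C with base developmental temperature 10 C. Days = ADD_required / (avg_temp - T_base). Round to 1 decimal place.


Insect development time:
Effective temperature = avg_temp - T_base = 22.0 - 10 = 12.0 C
Days = ADD / effective_temp = 456 / 12.0 = 38.0 days

38.0


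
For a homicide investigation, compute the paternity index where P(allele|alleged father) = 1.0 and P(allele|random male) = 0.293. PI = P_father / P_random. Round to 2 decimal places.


Paternity Index calculation:
PI = P(allele|father) / P(allele|random)
PI = 1.0 / 0.293
PI = 3.41

3.41


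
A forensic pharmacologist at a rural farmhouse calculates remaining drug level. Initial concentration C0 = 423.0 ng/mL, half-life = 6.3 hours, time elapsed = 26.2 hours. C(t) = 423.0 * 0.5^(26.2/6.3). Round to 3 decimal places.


Drug concentration decay:
Number of half-lives = t / t_half = 26.2 / 6.3 = 4.15873
Decay factor = 0.5^4.15873 = 0.05598833
C(t) = 423.0 * 0.05598833 = 23.683 ng/mL

23.683


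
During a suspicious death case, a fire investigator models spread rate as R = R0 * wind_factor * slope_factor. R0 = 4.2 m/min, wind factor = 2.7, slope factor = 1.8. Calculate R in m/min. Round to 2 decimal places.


Fire spread rate calculation:
R = R0 * wind_factor * slope_factor
= 4.2 * 2.7 * 1.8
= 11.34 * 1.8
= 20.41 m/min

20.41


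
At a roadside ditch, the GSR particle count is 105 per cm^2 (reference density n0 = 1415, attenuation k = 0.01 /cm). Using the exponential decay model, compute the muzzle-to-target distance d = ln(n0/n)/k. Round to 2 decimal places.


GSR distance calculation:
n0/n = 1415 / 105 = 13.47619
ln(n0/n) = 2.600924
d = 2.600924 / 0.01 = 260.09 cm

260.09


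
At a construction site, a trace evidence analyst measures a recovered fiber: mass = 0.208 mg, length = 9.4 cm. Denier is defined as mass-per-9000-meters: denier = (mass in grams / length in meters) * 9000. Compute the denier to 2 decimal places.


Denier calculation:
Mass in grams = 0.208 mg / 1000 = 0.000208 g
Length in meters = 9.4 cm / 100 = 0.094 m
Linear density = mass / length = 0.000208 / 0.094 = 0.00221277 g/m
Denier = (g/m) * 9000 = 0.00221277 * 9000 = 19.91

19.91


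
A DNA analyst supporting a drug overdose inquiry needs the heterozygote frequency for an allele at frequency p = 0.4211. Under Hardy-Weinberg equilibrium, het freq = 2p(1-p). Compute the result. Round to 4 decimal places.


Hardy-Weinberg heterozygote frequency:
q = 1 - p = 1 - 0.4211 = 0.5789
2pq = 2 * 0.4211 * 0.5789 = 0.4875

0.4875


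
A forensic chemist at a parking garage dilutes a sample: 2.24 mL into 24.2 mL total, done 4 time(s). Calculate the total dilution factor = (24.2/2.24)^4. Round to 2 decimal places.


Dilution factor calculation:
Single dilution = V_total / V_sample = 24.2 / 2.24 ≈ 10.803571
Number of dilutions = 4
Total DF = (24.2 / 2.24)^4 (full precision, rounded at the end) = 13622.89

13622.89


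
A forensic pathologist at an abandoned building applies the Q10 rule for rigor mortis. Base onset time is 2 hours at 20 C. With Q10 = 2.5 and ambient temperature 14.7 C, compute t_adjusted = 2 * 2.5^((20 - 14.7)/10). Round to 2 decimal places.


Rigor mortis time adjustment:
Exponent = (T_ref - T_actual) / 10 = (20 - 14.7) / 10 = 0.53
Q10 factor = 2.5^0.53 = 1.62521
t_adjusted = 2 * 1.62521 = 3.25 hours

3.25


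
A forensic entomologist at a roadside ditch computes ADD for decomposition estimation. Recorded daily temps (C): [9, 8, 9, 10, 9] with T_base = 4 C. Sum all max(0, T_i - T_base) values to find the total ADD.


Computing ADD day by day:
Day 1: max(0, 9 - 4) = 5
Day 2: max(0, 8 - 4) = 4
Day 3: max(0, 9 - 4) = 5
Day 4: max(0, 10 - 4) = 6
Day 5: max(0, 9 - 4) = 5
Total ADD = 25

25


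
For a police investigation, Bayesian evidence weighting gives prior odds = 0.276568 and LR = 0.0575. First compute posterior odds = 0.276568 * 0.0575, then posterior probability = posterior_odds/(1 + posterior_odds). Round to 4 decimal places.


Bayesian evidence evaluation:
Posterior odds = prior_odds * LR = 0.276568 * 0.0575 = 0.01590266
Posterior probability = posterior_odds / (1 + posterior_odds)
= 0.01590266 / (1 + 0.01590266)
= 0.01590266 / 1.01590266
= 0.0157

0.0157


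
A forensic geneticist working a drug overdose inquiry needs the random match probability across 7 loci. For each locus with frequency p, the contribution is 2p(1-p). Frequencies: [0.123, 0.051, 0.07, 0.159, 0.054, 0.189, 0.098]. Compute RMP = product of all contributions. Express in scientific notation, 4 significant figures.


Computing RMP for 7 loci:
Locus 1: 2 * 0.123 * 0.877 = 0.215742
Locus 2: 2 * 0.051 * 0.949 = 0.096798
Locus 3: 2 * 0.07 * 0.93 = 0.1302
Locus 4: 2 * 0.159 * 0.841 = 0.267438
Locus 5: 2 * 0.054 * 0.946 = 0.102168
Locus 6: 2 * 0.189 * 0.811 = 0.306558
Locus 7: 2 * 0.098 * 0.902 = 0.176792
RMP = 4.026e-06

4.026e-06


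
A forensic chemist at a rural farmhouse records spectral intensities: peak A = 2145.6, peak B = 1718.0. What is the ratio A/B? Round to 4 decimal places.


Spectral peak ratio:
Peak A = 2145.6 counts
Peak B = 1718.0 counts
Ratio = 2145.6 / 1718.0 = 1.2489

1.2489


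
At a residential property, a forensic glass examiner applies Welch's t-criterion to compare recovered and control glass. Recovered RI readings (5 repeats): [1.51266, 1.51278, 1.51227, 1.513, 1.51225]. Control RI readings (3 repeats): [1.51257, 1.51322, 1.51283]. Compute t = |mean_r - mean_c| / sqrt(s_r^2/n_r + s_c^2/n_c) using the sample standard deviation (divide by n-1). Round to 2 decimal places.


Welch's t-criterion for glass RI comparison:
Recovered mean = sum / n_r = 7.56296 / 5 = 1.512592
Control mean = sum / n_c = 4.53862 / 3 = 1.5128733
Recovered sample variance s_r^2 = 1.0677e-07
Control sample variance s_c^2 = 1.07033e-07
Welch SE (unpooled) = sqrt(s_r^2/n_r + s_c^2/n_c) = sqrt(2.1354e-08 + 3.56778e-08) = sqrt(5.70318e-08) = 0.000238813
|mean_r - mean_c| = 0.000281333
t = 0.000281333 / 0.000238813 = 1.18

1.18


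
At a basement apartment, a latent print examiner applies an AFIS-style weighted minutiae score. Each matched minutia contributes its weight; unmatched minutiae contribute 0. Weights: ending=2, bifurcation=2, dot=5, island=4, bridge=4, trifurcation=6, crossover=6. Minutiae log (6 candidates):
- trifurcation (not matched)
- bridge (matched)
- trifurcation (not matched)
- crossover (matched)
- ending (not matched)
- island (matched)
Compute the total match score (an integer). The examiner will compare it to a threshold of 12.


Weighted minutiae match score:
  trifurcation: not matched, +0
  bridge: matched, +4 (running total 4)
  trifurcation: not matched, +0
  crossover: matched, +6 (running total 10)
  ending: not matched, +0
  island: matched, +4 (running total 14)
Total score = 14
Threshold = 12; verdict = identification

14


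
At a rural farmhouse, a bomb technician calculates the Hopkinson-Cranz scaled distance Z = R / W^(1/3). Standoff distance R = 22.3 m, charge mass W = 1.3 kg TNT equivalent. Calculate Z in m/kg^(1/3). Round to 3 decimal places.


Scaled distance calculation:
W^(1/3) = 1.3^(1/3) = 1.091393
Z = R / W^(1/3) = 22.3 / 1.091393
Z = 20.433 m/kg^(1/3)

20.433


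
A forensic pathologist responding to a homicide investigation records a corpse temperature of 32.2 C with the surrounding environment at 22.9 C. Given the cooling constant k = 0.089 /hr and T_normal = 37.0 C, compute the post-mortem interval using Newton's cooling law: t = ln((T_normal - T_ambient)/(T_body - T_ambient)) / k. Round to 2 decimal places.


Using Newton's law of cooling:
t = ln((T_normal - T_ambient) / (T_body - T_ambient)) / k
T_normal - T_ambient = 14.1
T_body - T_ambient = 9.3
Ratio = 1.516129
ln(ratio) = 0.41616
t = 0.41616 / 0.089 = 4.68 hours

4.68


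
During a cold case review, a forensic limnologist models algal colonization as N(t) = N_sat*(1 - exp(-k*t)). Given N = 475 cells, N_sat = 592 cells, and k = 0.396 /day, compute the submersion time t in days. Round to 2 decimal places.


PMSI from diatom colonization curve:
N / N_sat = 475 / 592 = 0.802365
1 - N/N_sat = 0.197635
ln(1 - N/N_sat) = -1.621333
t = -ln(1 - N/N_sat) / k = -(-1.621333) / 0.396 = 4.09 days

4.09


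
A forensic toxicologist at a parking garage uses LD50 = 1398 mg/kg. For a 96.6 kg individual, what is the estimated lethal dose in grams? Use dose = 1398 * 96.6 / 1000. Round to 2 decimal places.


Lethal dose calculation:
Lethal dose = LD50 * body_weight / 1000
= 1398 * 96.6 / 1000
= 135046.8 / 1000
= 135.05 g

135.05


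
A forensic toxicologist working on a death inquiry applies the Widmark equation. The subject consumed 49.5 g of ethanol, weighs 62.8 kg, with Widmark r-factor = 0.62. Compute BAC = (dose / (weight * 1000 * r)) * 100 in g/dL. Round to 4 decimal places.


Applying the Widmark formula:
BAC = (dose_g / (body_wt * 1000 * r)) * 100
Denominator = 62.8 * 1000 * 0.62 = 38936
BAC = (49.5 / 38936) * 100
BAC = 0.1271 g/dL

0.1271


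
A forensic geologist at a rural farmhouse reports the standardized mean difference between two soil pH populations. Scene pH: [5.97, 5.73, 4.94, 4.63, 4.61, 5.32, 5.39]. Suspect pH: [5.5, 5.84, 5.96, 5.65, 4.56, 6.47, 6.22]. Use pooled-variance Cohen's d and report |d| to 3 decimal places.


Pooled-variance Cohen's d for soil pH comparison:
Scene mean = 36.59 / 7 = 5.227143
Suspect mean = 40.2 / 7 = 5.742857
Scene sample variance s_s^2 = 0.276624
Suspect sample variance s_c^2 = 0.379957
Pooled variance = ((n_s-1)*s_s^2 + (n_c-1)*s_c^2) / (n_s + n_c - 2) = 0.32829
Pooled SD = sqrt(0.32829) = 0.572966
Mean difference = -0.515714
|d| = |-0.515714| / 0.572966 = 0.900

0.900


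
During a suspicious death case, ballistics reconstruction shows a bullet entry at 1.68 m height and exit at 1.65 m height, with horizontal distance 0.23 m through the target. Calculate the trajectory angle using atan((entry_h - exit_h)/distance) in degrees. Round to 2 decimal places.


Bullet trajectory angle:
Height difference = 1.68 - 1.65 = 0.03 m
angle = atan(0.03 / 0.23)
angle = atan(0.130435)
angle = 7.43 degrees

7.43


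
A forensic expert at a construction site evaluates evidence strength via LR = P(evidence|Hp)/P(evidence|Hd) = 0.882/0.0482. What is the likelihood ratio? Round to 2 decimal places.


Likelihood ratio calculation:
LR = P(E|Hp) / P(E|Hd)
LR = 0.882 / 0.0482
LR = 18.30

18.30


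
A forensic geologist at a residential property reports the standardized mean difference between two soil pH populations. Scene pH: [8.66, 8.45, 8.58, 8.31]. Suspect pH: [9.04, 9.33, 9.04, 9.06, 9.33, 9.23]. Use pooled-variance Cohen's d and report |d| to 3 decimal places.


Pooled-variance Cohen's d for soil pH comparison:
Scene mean = 34 / 4 = 8.5
Suspect mean = 55.03 / 6 = 9.171667
Scene sample variance s_s^2 = 0.023533
Suspect sample variance s_c^2 = 0.020137
Pooled variance = ((n_s-1)*s_s^2 + (n_c-1)*s_c^2) / (n_s + n_c - 2) = 0.02141
Pooled SD = sqrt(0.02141) = 0.146322
Mean difference = -0.671667
|d| = |-0.671667| / 0.146322 = 4.590

4.590


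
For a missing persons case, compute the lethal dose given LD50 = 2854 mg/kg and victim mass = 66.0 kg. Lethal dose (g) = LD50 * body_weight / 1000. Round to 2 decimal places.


Lethal dose calculation:
Lethal dose = LD50 * body_weight / 1000
= 2854 * 66.0 / 1000
= 188364 / 1000
= 188.36 g

188.36


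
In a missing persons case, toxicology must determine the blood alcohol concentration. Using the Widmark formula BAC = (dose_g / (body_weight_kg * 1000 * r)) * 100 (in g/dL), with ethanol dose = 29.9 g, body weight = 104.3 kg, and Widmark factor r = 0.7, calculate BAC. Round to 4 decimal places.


Applying the Widmark formula:
BAC = (dose_g / (body_wt * 1000 * r)) * 100
Denominator = 104.3 * 1000 * 0.7 = 73010
BAC = (29.9 / 73010) * 100
BAC = 0.0410 g/dL

0.0410


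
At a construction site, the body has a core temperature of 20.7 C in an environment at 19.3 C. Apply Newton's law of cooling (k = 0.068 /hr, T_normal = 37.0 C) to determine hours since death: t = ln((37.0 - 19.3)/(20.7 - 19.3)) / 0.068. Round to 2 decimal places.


Using Newton's law of cooling:
t = ln((T_normal - T_ambient) / (T_body - T_ambient)) / k
T_normal - T_ambient = 17.7
T_body - T_ambient = 1.4
Ratio = 12.642857
ln(ratio) = 2.537092
t = 2.537092 / 0.068 = 37.31 hours

37.31


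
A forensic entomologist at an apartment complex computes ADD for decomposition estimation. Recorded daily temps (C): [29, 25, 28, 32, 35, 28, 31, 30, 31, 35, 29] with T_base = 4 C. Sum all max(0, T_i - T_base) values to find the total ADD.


Computing ADD day by day:
Day 1: max(0, 29 - 4) = 25
Day 2: max(0, 25 - 4) = 21
Day 3: max(0, 28 - 4) = 24
Day 4: max(0, 32 - 4) = 28
Day 5: max(0, 35 - 4) = 31
Day 6: max(0, 28 - 4) = 24
Day 7: max(0, 31 - 4) = 27
Day 8: max(0, 30 - 4) = 26
Day 9: max(0, 31 - 4) = 27
Day 10: max(0, 35 - 4) = 31
Day 11: max(0, 29 - 4) = 25
Total ADD = 289

289


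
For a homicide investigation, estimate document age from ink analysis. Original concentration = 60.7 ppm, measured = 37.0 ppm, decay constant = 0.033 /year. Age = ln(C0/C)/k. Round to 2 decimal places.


Document age estimation:
C0/C = 60.7 / 37.0 = 1.640541
ln(C0/C) = 0.495026
t = 0.495026 / 0.033 = 15.00 years

15.00


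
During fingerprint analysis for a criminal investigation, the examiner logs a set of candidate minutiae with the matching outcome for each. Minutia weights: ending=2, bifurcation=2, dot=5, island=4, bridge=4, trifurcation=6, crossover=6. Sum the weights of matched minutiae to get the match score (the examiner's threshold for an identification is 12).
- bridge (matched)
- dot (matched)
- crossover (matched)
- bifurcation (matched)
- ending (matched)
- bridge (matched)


Weighted minutiae match score:
  bridge: matched, +4 (running total 4)
  dot: matched, +5 (running total 9)
  crossover: matched, +6 (running total 15)
  bifurcation: matched, +2 (running total 17)
  ending: matched, +2 (running total 19)
  bridge: matched, +4 (running total 23)
Total score = 23
Threshold = 12; verdict = identification

23


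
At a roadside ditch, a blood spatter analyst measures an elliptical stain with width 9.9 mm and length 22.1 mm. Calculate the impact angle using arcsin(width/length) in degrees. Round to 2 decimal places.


Blood spatter impact angle calculation:
width / length = 9.9 / 22.1 = 0.447964
angle = arcsin(0.447964)
angle = 26.61 degrees

26.61


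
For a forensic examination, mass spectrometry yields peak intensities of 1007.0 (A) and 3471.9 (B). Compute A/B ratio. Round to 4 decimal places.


Spectral peak ratio:
Peak A = 1007.0 counts
Peak B = 3471.9 counts
Ratio = 1007.0 / 3471.9 = 0.2900

0.2900


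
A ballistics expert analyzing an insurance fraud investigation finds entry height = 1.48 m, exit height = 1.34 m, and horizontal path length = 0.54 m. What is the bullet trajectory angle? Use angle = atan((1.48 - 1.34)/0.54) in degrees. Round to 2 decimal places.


Bullet trajectory angle:
Height difference = 1.48 - 1.34 = 0.14 m
angle = atan(0.14 / 0.54)
angle = atan(0.259259)
angle = 14.53 degrees

14.53
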